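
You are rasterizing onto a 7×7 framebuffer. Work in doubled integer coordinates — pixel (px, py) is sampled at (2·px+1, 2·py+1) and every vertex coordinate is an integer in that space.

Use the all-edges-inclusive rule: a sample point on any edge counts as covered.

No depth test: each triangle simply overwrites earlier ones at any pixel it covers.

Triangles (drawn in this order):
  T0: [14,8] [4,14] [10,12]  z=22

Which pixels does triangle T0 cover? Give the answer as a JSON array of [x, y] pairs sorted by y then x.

T0:
  2·area = 16  (B↔C swapped to make it positive)
  edge (14, 8)→(10, 12): d=(-4,4) inclusive
  edge (10, 12)→(4, 14): d=(-6,2) inclusive
  edge (4, 14)→(14, 8): d=(10,-6) inclusive
    (6,4)@(13, 9): e=[0,12,4] → █  [on edge]
    (4,5)@(9, 11): e=[8,8,0] → █  [on edge]
    (5,5)@(11, 11): e=[0,4,12] → █  [on edge]
    (6,5)@(13, 11): e=[-8,0,24] → ·  [on edge]
    (3,6)@(7, 13): e=[8,0,8] → █  [on edge]
    (4,6)@(9, 13): e=[0,-4,20] → ·  [on edge]
    (5,6)@(11, 13): e=[-8,-8,32] → ·
  covered (4 px):
    · · · · · · ·
    · · · · · · ·
    · · · · · · ·
    · · · · · · ·
    · · · · · · █
    · · · · █ █ ·
    · · · █ · · ·

Result: [[6,4],[4,5],[5,5],[3,6]]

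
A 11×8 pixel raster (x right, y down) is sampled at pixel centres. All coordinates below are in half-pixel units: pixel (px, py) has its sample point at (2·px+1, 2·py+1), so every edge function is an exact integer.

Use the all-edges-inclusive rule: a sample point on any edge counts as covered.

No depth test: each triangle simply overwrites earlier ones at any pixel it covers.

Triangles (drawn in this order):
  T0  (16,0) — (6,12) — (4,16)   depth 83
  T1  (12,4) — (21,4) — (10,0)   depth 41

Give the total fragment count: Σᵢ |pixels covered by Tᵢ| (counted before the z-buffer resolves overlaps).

T0:
  2·area = 16  (B↔C swapped to make it positive)
  edge (16, 0)→(4, 16): d=(-12,16) inclusive
  edge (4, 16)→(6, 12): d=(2,-4) inclusive
  edge (6, 12)→(16, 0): d=(10,-12) inclusive
    (4,4)@(9, 9): e=[4,6,6] → █
    (5,4)@(11, 9): e=[-28,14,30] → ·
    (3,5)@(7, 11): e=[12,2,2] → █
    (4,5)@(9, 11): e=[-20,10,26] → ·
    (3,6)@(7, 13): e=[-12,6,22] → ·
  covered (2 px):
    · · · · · · · · · · ·
    · · · · · · · · · · ·
    · · · · · · · · · · ·
    · · · · · · · · · · ·
    · · · · █ · · · · · ·
    · · · █ · · · · · · ·
    · · · · · · · · · · ·
    · · · · · · · · · · ·
T1:
  2·area = 36  (B↔C swapped to make it positive)
  edge (12, 4)→(10, 0): d=(-2,-4) inclusive
  edge (10, 0)→(21, 4): d=(11,4) inclusive
  edge (21, 4)→(12, 4): d=(-9,0) inclusive
    (5,0)@(11, 1): e=[2,7,27] → █
    (6,0)@(13, 1): e=[10,-1,27] → ·
    (5,1)@(11, 3): e=[-2,29,9] → ·
    (6,1)@(13, 3): e=[6,21,9] → █
    (7,1)@(15, 3): e=[14,13,9] → █
    (8,1)@(17, 3): e=[22,5,9] → █
    (9,1)@(19, 3): e=[30,-3,9] → ·
    (6,2)@(13, 5): e=[2,43,-9] → ·
    (7,2)@(15, 5): e=[10,35,-9] → ·
    (8,2)@(17, 5): e=[18,27,-9] → ·
  covered (4 px):
    · · · · · █ · · · · ·
    · · · · · · █ █ █ · ·
    · · · · · · · · · · ·
    · · · · · · · · · · ·
    · · · · · · · · · · ·
    · · · · · · · · · · ·
    · · · · · · · · · · ·
    · · · · · · · · · · ·

Final: 6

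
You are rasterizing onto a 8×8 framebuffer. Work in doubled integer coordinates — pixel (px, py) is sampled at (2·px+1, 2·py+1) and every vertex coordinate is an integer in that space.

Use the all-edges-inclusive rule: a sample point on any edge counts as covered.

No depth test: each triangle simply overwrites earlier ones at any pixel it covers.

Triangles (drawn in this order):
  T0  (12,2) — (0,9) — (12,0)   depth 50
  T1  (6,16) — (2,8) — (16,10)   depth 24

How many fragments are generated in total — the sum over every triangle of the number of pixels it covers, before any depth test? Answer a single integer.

T0:
  2·area = 24
  edge (12, 2)→(0, 9): d=(-12,7) inclusive
  edge (0, 9)→(12, 0): d=(12,-9) inclusive
  edge (12, 0)→(12, 2): d=(0,2) inclusive
    (5,0)@(11, 1): e=[19,3,2] → X
    (6,0)@(13, 1): e=[5,21,-2] → .
    (4,1)@(9, 3): e=[9,9,6] → X
    (5,1)@(11, 3): e=[-5,27,2] → .
    (4,2)@(9, 5): e=[-15,33,6] → .
    (1,3)@(3, 7): e=[3,3,18] → X
    (2,3)@(5, 7): e=[-11,21,14] → .
    (1,4)@(3, 9): e=[-21,27,18] → .
  covered (3 px):
    . . . . . X . .
    . . . . X . . .
    . . . . . . . .
    . X . . . . . .
    . . . . . . . .
    . . . . . . . .
    . . . . . . . .
    . . . . . . . .
T1:
  2·area = 104
  edge (6, 16)→(2, 8): d=(-4,-8) inclusive
  edge (2, 8)→(16, 10): d=(14,2) inclusive
  edge (16, 10)→(6, 16): d=(-10,6) inclusive
    (1,4)@(3, 9): e=[4,12,88] → X
    (2,4)@(5, 9): e=[20,8,76] → X
    (3,4)@(7, 9): e=[36,4,64] → X
    (4,4)@(9, 9): e=[52,0,52] → X  [on edge]
    (5,4)@(11, 9): e=[68,-4,40] → .
    (1,5)@(3, 11): e=[-4,40,68] → .
    (2,5)@(5, 11): e=[12,36,56] → X
    (5,5)@(11, 11): e=[60,24,20] → X
    (6,5)@(13, 11): e=[76,20,8] → X
    (7,5)@(15, 11): e=[92,16,-4] → .
    (2,6)@(5, 13): e=[4,64,36] → X
    (5,6)@(11, 13): e=[52,52,0] → X  [on edge]
  covered (14 px):
    . . . . . . . .
    . . . . . . . .
    . . . . . . . .
    . . . . . . . .
    . X X X X . . .
    . . X X X X X .
    . . X X X X . .
    . . . X . . . .

Answer: 17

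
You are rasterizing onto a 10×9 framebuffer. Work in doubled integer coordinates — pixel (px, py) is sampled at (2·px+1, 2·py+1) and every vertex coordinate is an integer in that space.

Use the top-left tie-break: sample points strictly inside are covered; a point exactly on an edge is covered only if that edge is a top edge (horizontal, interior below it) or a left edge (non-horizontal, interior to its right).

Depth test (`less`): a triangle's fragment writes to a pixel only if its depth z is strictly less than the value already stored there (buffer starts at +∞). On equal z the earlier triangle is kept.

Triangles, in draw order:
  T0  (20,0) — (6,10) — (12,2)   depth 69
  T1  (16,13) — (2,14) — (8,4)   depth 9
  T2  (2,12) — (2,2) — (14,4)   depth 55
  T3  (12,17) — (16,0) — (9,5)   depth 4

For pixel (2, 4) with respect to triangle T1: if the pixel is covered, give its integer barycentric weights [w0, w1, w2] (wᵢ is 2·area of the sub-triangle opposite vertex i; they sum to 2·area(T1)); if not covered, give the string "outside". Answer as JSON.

T0:
  2·area = 52
  edge (20, 0)→(6, 10): d=(-14,10) right/bottom  bias=-1
  edge (6, 10)→(12, 2): d=(6,-8) top-left  bias=+0
  edge (12, 2)→(20, 0): d=(8,-2) top-left  bias=+0
    (8,0)@(17, 1): e=[16,34,2] → X
    (9,0)@(19, 1): e=[-4,50,6] → .
    (6,1)@(13, 3): e=[28,14,10] → X
    (7,1)@(15, 3): e=[8,30,14] → X
    (8,1)@(17, 3): e=[-12,46,18] → .
    (5,2)@(11, 5): e=[20,10,22] → X
    (6,2)@(13, 5): e=[0,26,26] → .  [on edge]
    (7,2)@(15, 5): e=[-20,42,30] → .
    (4,3)@(9, 7): e=[12,6,34] → X
    (5,3)@(11, 7): e=[-8,22,38] → .
    (3,4)@(7, 9): e=[4,2,46] → X
    (4,4)@(9, 9): e=[-16,18,50] → .
  covered (6 px):
    . . . . . . . . X .
    . . . . . . X X . .
    . . . . . X . . . .
    . . . . X . . . . .
    . . . X . . . . . .
    . . . . . . . . . .
    . . . . . . . . . .
    . . . . . . . . . .
    . . . . . . . . . .
T1:
  2·area = 134
  edge (16, 13)→(2, 14): d=(-14,1) right/bottom  bias=-1
  edge (2, 14)→(8, 4): d=(6,-10) top-left  bias=+0
  edge (8, 4)→(16, 13): d=(8,9) right/bottom  bias=-1
    (3,3)@(7, 7): e=[93,8,33] → X
    (4,3)@(9, 7): e=[91,28,15] → X
    (5,3)@(11, 7): e=[89,48,-3] → .
    (2,4)@(5, 9): e=[67,0,67] → X  [on edge]
    (5,4)@(11, 9): e=[61,60,13] → X
    (6,4)@(13, 9): e=[59,80,-5] → .
    (2,5)@(5, 11): e=[39,12,83] → X
    (6,5)@(13, 11): e=[31,92,11] → X
    (7,5)@(15, 11): e=[29,112,-7] → .
    (1,6)@(3, 13): e=[13,4,117] → X
    (7,6)@(15, 13): e=[1,124,9] → X
    (8,6)@(17, 13): e=[-1,144,-9] → .
  covered (18 px):
    . . . . . . . . . .
    . . . . . . . . . .
    . . . . . . . . . .
    . . . X X . . . . .
    . . X X X X . . . .
    . . X X X X X . . .
    . X X X X X X X . .
    . . . . . . . . . .
    . . . . . . . . . .
T2:
  2·area = 120
  edge (2, 12)→(2, 2): d=(0,-10) top-left  bias=+0
  edge (2, 2)→(14, 4): d=(12,2) right/bottom  bias=-1
  edge (14, 4)→(2, 12): d=(-12,8) right/bottom  bias=-1
    (1,1)@(3, 3): e=[10,10,100] → X
    (2,1)@(5, 3): e=[30,6,84] → X
    (3,1)@(7, 3): e=[50,2,68] → X
    (4,1)@(9, 3): e=[70,-2,52] → .
    (1,2)@(3, 5): e=[10,34,76] → X
    (4,2)@(9, 5): e=[70,22,28] → X
    (5,2)@(11, 5): e=[90,18,12] → X
    (6,2)@(13, 5): e=[110,14,-4] → .
    (1,3)@(3, 7): e=[10,58,52] → X
    (5,3)@(11, 7): e=[90,42,-12] → .
    (1,4)@(3, 9): e=[10,82,28] → X
    (3,4)@(7, 9): e=[50,74,-4] → .
  covered (15 px):
    . . . . . . . . . .
    . X X X . . . . . .
    . X X X X X . . . .
    . X X X X . . . . .
    . X X . . . . . . .
    . X . . . . . . . .
    . . . . . . . . . .
    . . . . . . . . . .
    . . . . . . . . . .
T3:
  2·area = 99  (B↔C swapped to make it positive)
  edge (12, 17)→(9, 5): d=(-3,-12) top-left  bias=+0
  edge (9, 5)→(16, 0): d=(7,-5) top-left  bias=+0
  edge (16, 0)→(12, 17): d=(-4,17) right/bottom  bias=-1
    (7,0)@(15, 1): e=[84,2,13] → X
    (8,0)@(17, 1): e=[108,12,-21] → .
    (6,1)@(13, 3): e=[54,6,39] → X
    (8,1)@(17, 3): e=[102,26,-29] → .
    (4,2)@(9, 5): e=[0,0,99] → X  [on edge]
    (5,2)@(11, 5): e=[24,10,65] → X
    (7,2)@(15, 5): e=[72,30,-3] → .
    (4,3)@(9, 7): e=[-6,14,91] → .
    (5,3)@(11, 7): e=[18,24,57] → X
    (7,3)@(15, 7): e=[66,44,-11] → .
    (5,4)@(11, 9): e=[12,38,49] → X
    (7,4)@(15, 9): e=[60,58,-19] → .
    (5,6)@(11, 13): e=[0,66,33] → X  [on edge]
  covered (13 px):
    . . . . . . . X . .
    . . . . . . X X . .
    . . . . X X X . . .
    . . . . . X X . . .
    . . . . . X X . . .
    . . . . . X X . . .
    . . . . . X . . . .
    . . . . . . . . . .
    . . . . . . . . . .

Result: [0,67,67]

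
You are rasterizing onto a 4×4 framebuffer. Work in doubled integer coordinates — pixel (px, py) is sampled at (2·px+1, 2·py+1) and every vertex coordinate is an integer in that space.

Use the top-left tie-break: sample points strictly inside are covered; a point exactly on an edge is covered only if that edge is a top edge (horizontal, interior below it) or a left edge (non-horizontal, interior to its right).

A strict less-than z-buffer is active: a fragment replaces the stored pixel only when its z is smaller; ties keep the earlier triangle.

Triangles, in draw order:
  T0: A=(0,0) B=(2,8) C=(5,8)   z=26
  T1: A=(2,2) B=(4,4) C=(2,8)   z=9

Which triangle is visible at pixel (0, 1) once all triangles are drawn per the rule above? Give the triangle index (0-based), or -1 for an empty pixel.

T0:
  2·area = 24  (B↔C swapped to make it positive)
  edge (0, 0)→(5, 8): d=(5,8) right/bottom  bias=-1
  edge (5, 8)→(2, 8): d=(-3,0) right/bottom  bias=-1
  edge (2, 8)→(0, 0): d=(-2,-8) top-left  bias=+0
    (0,1)@(1, 3): e=[7,15,2] → X
    (1,1)@(3, 3): e=[-9,15,18] → .
    (0,2)@(1, 5): e=[17,9,-2] → .
    (1,2)@(3, 5): e=[1,9,14] → X
    (2,2)@(5, 5): e=[-15,9,30] → .
    (1,3)@(3, 7): e=[11,3,10] → X
    (2,3)@(5, 7): e=[-5,3,26] → .
  covered (3 px):
    . . . .
    X . . .
    . X . .
    . X . .
T1:
  2·area = 12
  edge (2, 2)→(4, 4): d=(2,2) right/bottom  bias=-1
  edge (4, 4)→(2, 8): d=(-2,4) right/bottom  bias=-1
  edge (2, 8)→(2, 2): d=(0,-6) top-left  bias=+0
    (0,0)@(1, 1): e=[0,18,-6] → .  [on edge]
    (1,1)@(3, 3): e=[0,6,6] → .  [on edge]
    (1,2)@(3, 5): e=[4,2,6] → X
    (2,2)@(5, 5): e=[0,-6,18] → .  [on edge]
    (1,3)@(3, 7): e=[8,-2,6] → .
    (3,3)@(7, 7): e=[0,-18,30] → .  [on edge]
  covered (1 px):
    . . . .
    . . . .
    . X . .
    . . . .

Z-buffer (winner per pixel, '.' = empty):
  . . . .
  0 . . .
  . 1 . .
  . 0 . .

Final: 0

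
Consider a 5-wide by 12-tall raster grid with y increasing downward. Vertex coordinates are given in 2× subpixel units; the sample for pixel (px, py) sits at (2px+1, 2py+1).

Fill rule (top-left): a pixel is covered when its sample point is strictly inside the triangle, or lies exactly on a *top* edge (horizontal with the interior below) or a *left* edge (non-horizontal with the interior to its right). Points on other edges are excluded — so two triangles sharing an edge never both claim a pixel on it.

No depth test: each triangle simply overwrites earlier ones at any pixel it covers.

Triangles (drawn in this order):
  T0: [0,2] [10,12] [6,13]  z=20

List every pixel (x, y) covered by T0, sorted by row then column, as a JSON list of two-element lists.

T0:
  2·area = 50
  edge (0, 2)→(10, 12): d=(10,10) right/bottom  bias=-1
  edge (10, 12)→(6, 13): d=(-4,1) right/bottom  bias=-1
  edge (6, 13)→(0, 2): d=(-6,-11) top-left  bias=+0
    (0,1)@(1, 3): e=[0,45,5] → ·  [on edge]
    (1,2)@(3, 5): e=[0,35,15] → ·  [on edge]
    (1,3)@(3, 7): e=[20,27,3] → █
    (2,3)@(5, 7): e=[0,25,25] → ·  [on edge]
    (1,4)@(3, 9): e=[40,19,-9] → ·
    (2,4)@(5, 9): e=[20,17,13] → █
    (3,4)@(7, 9): e=[0,15,35] → ·  [on edge]
    (2,5)@(5, 11): e=[40,9,1] → █
    (3,5)@(7, 11): e=[20,7,23] → █
    (4,5)@(9, 11): e=[0,5,45] → ·  [on edge]
    (2,6)@(5, 13): e=[60,1,-11] → ·
    (3,6)@(7, 13): e=[40,-1,11] → ·
  covered (4 px):
    · · · · ·
    · · · · ·
    · · · · ·
    · █ · · ·
    · · █ · ·
    · · █ █ ·
    · · · · ·
    · · · · ·
    · · · · ·
    · · · · ·
    · · · · ·
    · · · · ·

Result: [[1,3],[2,4],[2,5],[3,5]]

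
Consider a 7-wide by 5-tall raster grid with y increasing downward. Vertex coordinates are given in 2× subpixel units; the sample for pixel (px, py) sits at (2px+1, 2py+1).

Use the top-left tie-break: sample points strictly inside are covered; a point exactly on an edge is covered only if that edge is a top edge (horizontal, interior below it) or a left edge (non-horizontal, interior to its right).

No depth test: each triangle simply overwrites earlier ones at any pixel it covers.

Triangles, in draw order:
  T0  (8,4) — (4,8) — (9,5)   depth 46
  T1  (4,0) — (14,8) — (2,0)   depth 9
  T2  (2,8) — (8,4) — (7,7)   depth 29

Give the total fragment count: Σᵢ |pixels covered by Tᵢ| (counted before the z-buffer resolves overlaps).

T0:
  2·area = 8  (B↔C swapped to make it positive)
  edge (8, 4)→(9, 5): d=(1,1) right/bottom  bias=-1
  edge (9, 5)→(4, 8): d=(-5,3) right/bottom  bias=-1
  edge (4, 8)→(8, 4): d=(4,-4) top-left  bias=+0
    (2,0)@(5, 1): e=[0,32,-24] → .  [on edge]
    (5,0)@(11, 1): e=[-6,14,0] → .  [on edge]
    (3,1)@(7, 3): e=[0,16,-8] → .  [on edge]
    (4,1)@(9, 3): e=[-2,10,0] → .  [on edge]
    (3,2)@(7, 5): e=[2,6,0] → X  [on edge]
    (4,2)@(9, 5): e=[0,0,8] → .  [on edge]
    (2,3)@(5, 7): e=[6,2,0] → X  [on edge]
    (3,3)@(7, 7): e=[4,-4,8] → .
    (5,3)@(11, 7): e=[0,-16,24] → .  [on edge]
    (1,4)@(3, 9): e=[10,-2,0] → .  [on edge]
    (2,4)@(5, 9): e=[8,-8,8] → .
    (6,4)@(13, 9): e=[0,-32,40] → .  [on edge]
  covered (2 px):
    . . . . . . .
    . . . . . . .
    . . . X . . .
    . . X . . . .
    . . . . . . .
T1:
  2·area = 16
  edge (4, 0)→(14, 8): d=(10,8) right/bottom  bias=-1
  edge (14, 8)→(2, 0): d=(-12,-8) top-left  bias=+0
  edge (2, 0)→(4, 0): d=(2,0) top-left  bias=+0
    (2,0)@(5, 1): e=[2,12,2] → X
    (3,0)@(7, 1): e=[-14,28,2] → .
    (2,1)@(5, 3): e=[22,-12,6] → .
    (3,1)@(7, 3): e=[6,4,6] → X
    (4,1)@(9, 3): e=[-10,20,6] → .
    (3,2)@(7, 5): e=[26,-20,10] → .
  covered (2 px):
    . . X . . . .
    . . . X . . .
    . . . . . . .
    . . . . . . .
    . . . . . . .
T2:
  2·area = 14
  edge (2, 8)→(8, 4): d=(6,-4) top-left  bias=+0
  edge (8, 4)→(7, 7): d=(-1,3) right/bottom  bias=-1
  edge (7, 7)→(2, 8): d=(-5,1) right/bottom  bias=-1
    (4,0)@(9, 1): e=[-14,0,28] → .  [on edge]
    (3,2)@(7, 5): e=[2,2,10] → X
    (4,2)@(9, 5): e=[10,-4,8] → .
    (2,3)@(5, 7): e=[6,6,2] → X
    (3,3)@(7, 7): e=[14,0,0] → .  [on edge]
    (2,4)@(5, 9): e=[18,4,-8] → .
  covered (2 px):
    . . . . . . .
    . . . . . . .
    . . . X . . .
    . . X . . . .
    . . . . . . .

Final: 6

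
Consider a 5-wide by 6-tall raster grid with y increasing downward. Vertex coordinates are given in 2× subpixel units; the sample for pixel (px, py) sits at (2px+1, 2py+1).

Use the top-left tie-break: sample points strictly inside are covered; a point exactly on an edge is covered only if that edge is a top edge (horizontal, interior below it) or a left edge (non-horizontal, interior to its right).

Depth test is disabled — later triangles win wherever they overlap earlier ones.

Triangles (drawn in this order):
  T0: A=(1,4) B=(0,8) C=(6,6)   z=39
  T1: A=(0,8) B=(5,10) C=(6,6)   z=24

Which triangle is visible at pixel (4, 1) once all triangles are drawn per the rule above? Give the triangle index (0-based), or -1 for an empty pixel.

T0:
  2·area = 22  (B↔C swapped to make it positive)
  edge (1, 4)→(6, 6): d=(5,2) right/bottom  bias=-1
  edge (6, 6)→(0, 8): d=(-6,2) right/bottom  bias=-1
  edge (0, 8)→(1, 4): d=(1,-4) top-left  bias=+0
    (0,2)@(1, 5): e=[5,16,1] → X
    (1,2)@(3, 5): e=[1,12,9] → X
    (2,2)@(5, 5): e=[-3,8,17] → .
    (4,2)@(9, 5): e=[-11,0,33] → .  [on edge]
    (0,3)@(1, 7): e=[15,4,3] → X
    (1,3)@(3, 7): e=[11,0,11] → .  [on edge]
    (0,4)@(1, 9): e=[25,-8,5] → .
  covered (3 px):
    . . . . .
    . . . . .
    X X . . .
    X . . . .
    . . . . .
    . . . . .
T1:
  2·area = 22  (B↔C swapped to make it positive)
  edge (0, 8)→(6, 6): d=(6,-2) top-left  bias=+0
  edge (6, 6)→(5, 10): d=(-1,4) right/bottom  bias=-1
  edge (5, 10)→(0, 8): d=(-5,-2) top-left  bias=+0
    (4,2)@(9, 5): e=[0,-11,33] → .  [on edge]
    (1,3)@(3, 7): e=[0,11,11] → X  [on edge]
    (2,3)@(5, 7): e=[4,3,15] → X
    (3,3)@(7, 7): e=[8,-5,19] → .
    (1,4)@(3, 9): e=[12,9,1] → X
    (3,4)@(7, 9): e=[20,-7,9] → .
    (1,5)@(3, 11): e=[24,7,-9] → .
    (2,5)@(5, 11): e=[28,-1,-5] → .
  covered (4 px):
    . . . . .
    . . . . .
    . . . . .
    . X X . .
    . X X . .
    . . . . .

Z-buffer (winner per pixel, '.' = empty):
  . . . . .
  . . . . .
  0 0 . . .
  0 1 1 . .
  . 1 1 . .
  . . . . .

Final: -1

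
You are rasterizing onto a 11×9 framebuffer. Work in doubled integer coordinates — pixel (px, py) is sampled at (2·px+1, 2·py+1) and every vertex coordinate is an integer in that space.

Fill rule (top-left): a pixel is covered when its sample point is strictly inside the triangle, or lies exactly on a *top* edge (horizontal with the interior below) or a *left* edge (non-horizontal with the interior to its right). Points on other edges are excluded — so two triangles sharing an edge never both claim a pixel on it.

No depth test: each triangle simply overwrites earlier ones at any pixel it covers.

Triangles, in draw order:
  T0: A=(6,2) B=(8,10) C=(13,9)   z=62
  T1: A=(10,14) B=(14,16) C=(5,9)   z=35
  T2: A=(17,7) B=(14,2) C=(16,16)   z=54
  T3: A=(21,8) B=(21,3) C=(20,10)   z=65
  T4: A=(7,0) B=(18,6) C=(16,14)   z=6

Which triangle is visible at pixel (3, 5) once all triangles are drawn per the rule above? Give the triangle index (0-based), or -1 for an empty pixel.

T0:
  2·area = 42  (B↔C swapped to make it positive)
  edge (6, 2)→(13, 9): d=(7,7) right/bottom  bias=-1
  edge (13, 9)→(8, 10): d=(-5,1) right/bottom  bias=-1
  edge (8, 10)→(6, 2): d=(-2,-8) top-left  bias=+0
    (2,0)@(5, 1): e=[0,48,-6] → ·  [on edge]
    (3,1)@(7, 3): e=[0,36,6] → ·  [on edge]
    (3,2)@(7, 5): e=[14,26,2] → #
    (4,2)@(9, 5): e=[0,24,18] → ·  [on edge]
    (3,3)@(7, 7): e=[28,16,-2] → ·
    (4,3)@(9, 7): e=[14,14,14] → #
    (5,3)@(11, 7): e=[0,12,30] → ·  [on edge]
    (4,4)@(9, 9): e=[28,4,10] → #
    (5,4)@(11, 9): e=[14,2,26] → #
    (6,4)@(13, 9): e=[0,0,42] → ·  [on edge]
    (1,5)@(3, 11): e=[84,0,-42] → ·  [on edge]
    (4,5)@(9, 11): e=[42,-6,6] → ·
    (7,5)@(15, 11): e=[0,-12,54] → ·  [on edge]
    (8,6)@(17, 13): e=[0,-24,66] → ·  [on edge]
    (9,7)@(19, 15): e=[0,-36,78] → ·  [on edge]
    (10,8)@(21, 17): e=[0,-48,90] → ·  [on edge]
  covered (4 px):
    · · · · · · · · · · ·
    · · · · · · · · · · ·
    · · · # · · · · · · ·
    · · · · # · · · · · ·
    · · · · # # · · · · ·
    · · · · · · · · · · ·
    · · · · · · · · · · ·
    · · · · · · · · · · ·
    · · · · · · · · · · ·
T1:
  2·area = 10  (B↔C swapped to make it positive)
  edge (10, 14)→(5, 9): d=(-5,-5) top-left  bias=+0
  edge (5, 9)→(14, 16): d=(9,7) right/bottom  bias=-1
  edge (14, 16)→(10, 14): d=(-4,-2) top-left  bias=+0
    (0,2)@(1, 5): e=[0,-8,18] → ·  [on edge]
    (1,3)@(3, 7): e=[0,-4,14] → ·  [on edge]
    (2,4)@(5, 9): e=[0,0,10] → ·  [on edge]
    (3,5)@(7, 11): e=[0,4,6] → #  [on edge]
    (4,5)@(9, 11): e=[10,-10,10] → ·
    (3,6)@(7, 13): e=[-10,22,-2] → ·
    (4,6)@(9, 13): e=[0,8,2] → #  [on edge]
    (5,6)@(11, 13): e=[10,-6,6] → ·
    (4,7)@(9, 15): e=[-10,26,-6] → ·
    (5,7)@(11, 15): e=[0,12,-2] → ·  [on edge]
    (6,8)@(13, 17): e=[0,16,-6] → ·  [on edge]
  covered (2 px):
    · · · · · · · · · · ·
    · · · · · · · · · · ·
    · · · · · · · · · · ·
    · · · · · · · · · · ·
    · · · · · · · · · · ·
    · · · # · · · · · · ·
    · · · · # · · · · · ·
    · · · · · · · · · · ·
    · · · · · · · · · · ·
T2:
  2·area = 32  (B↔C swapped to make it positive)
  edge (17, 7)→(16, 16): d=(-1,9) right/bottom  bias=-1
  edge (16, 16)→(14, 2): d=(-2,-14) top-left  bias=+0
  edge (14, 2)→(17, 7): d=(3,5) right/bottom  bias=-1
    (7,2)@(15, 5): e=[20,8,4] → #
    (8,2)@(17, 5): e=[2,36,-6] → ·
    (7,3)@(15, 7): e=[18,4,10] → #
    (8,3)@(17, 7): e=[0,32,0] → ·  [on edge]
    (7,4)@(15, 9): e=[16,0,16] → #  [on edge]
    (8,4)@(17, 9): e=[-2,28,6] → ·
    (7,5)@(15, 11): e=[14,-4,22] → ·
  covered (3 px):
    · · · · · · · · · · ·
    · · · · · · · · · · ·
    · · · · · · · # · · ·
    · · · · · · · # · · ·
    · · · · · · · # · · ·
    · · · · · · · · · · ·
    · · · · · · · · · · ·
    · · · · · · · · · · ·
    · · · · · · · · · · ·
T3:
  2·area = 5  (B↔C swapped to make it positive)
  edge (21, 8)→(20, 10): d=(-1,2) right/bottom  bias=-1
  edge (20, 10)→(21, 3): d=(1,-7) top-left  bias=+0
  edge (21, 3)→(21, 8): d=(0,5) right/bottom  bias=-1
    (10,0)@(21, 1): e=[7,-2,0] → ·  [on edge]
    (10,1)@(21, 3): e=[5,0,0] → ·  [on edge]
    (10,2)@(21, 5): e=[3,2,0] → ·  [on edge]
    (10,3)@(21, 7): e=[1,4,0] → ·  [on edge]
    (10,4)@(21, 9): e=[-1,6,0] → ·  [on edge]
    (10,5)@(21, 11): e=[-3,8,0] → ·  [on edge]
    (10,6)@(21, 13): e=[-5,10,0] → ·  [on edge]
    (10,7)@(21, 15): e=[-7,12,0] → ·  [on edge]
    (9,8)@(19, 17): e=[-5,0,10] → ·  [on edge]
    (10,8)@(21, 17): e=[-9,14,0] → ·  [on edge]
  covered (0 px):
    · · · · · · · · · · ·
    · · · · · · · · · · ·
    · · · · · · · · · · ·
    · · · · · · · · · · ·
    · · · · · · · · · · ·
    · · · · · · · · · · ·
    · · · · · · · · · · ·
    · · · · · · · · · · ·
    · · · · · · · · · · ·
T4:
  2·area = 100
  edge (7, 0)→(18, 6): d=(11,6) right/bottom  bias=-1
  edge (18, 6)→(16, 14): d=(-2,8) right/bottom  bias=-1
  edge (16, 14)→(7, 0): d=(-9,-14) top-left  bias=+0
    (4,1)@(9, 3): e=[21,78,1] → #
    (5,1)@(11, 3): e=[9,62,29] → #
    (6,1)@(13, 3): e=[-3,46,57] → ·
    (4,2)@(9, 5): e=[43,74,-17] → ·
    (5,2)@(11, 5): e=[31,58,11] → #
    (6,2)@(13, 5): e=[19,42,39] → #
    (7,2)@(15, 5): e=[7,26,67] → #
    (8,2)@(17, 5): e=[-5,10,95] → ·
    (5,3)@(11, 7): e=[53,54,-7] → ·
    (6,3)@(13, 7): e=[41,38,21] → #
    (8,3)@(17, 7): e=[17,6,77] → #
    (9,3)@(19, 7): e=[5,-10,105] → ·
  covered (12 px):
    · · · · · · · · · · ·
    · · · · # # · · · · ·
    · · · · · # # # · · ·
    · · · · · · # # # · ·
    · · · · · · # # # · ·
    · · · · · · · # · · ·
    · · · · · · · · · · ·
    · · · · · · · · · · ·
    · · · · · · · · · · ·

Z-buffer (winner per pixel, '.' = empty):
  . . . . . . . . . . .
  . . . . 4 4 . . . . .
  . . . 0 . 4 4 4 . . .
  . . . . 0 . 4 4 4 . .
  . . . . 0 0 4 4 4 . .
  . . . 1 . . . 4 . . .
  . . . . 1 . . . . . .
  . . . . . . . . . . .
  . . . . . . . . . . .

Final: 1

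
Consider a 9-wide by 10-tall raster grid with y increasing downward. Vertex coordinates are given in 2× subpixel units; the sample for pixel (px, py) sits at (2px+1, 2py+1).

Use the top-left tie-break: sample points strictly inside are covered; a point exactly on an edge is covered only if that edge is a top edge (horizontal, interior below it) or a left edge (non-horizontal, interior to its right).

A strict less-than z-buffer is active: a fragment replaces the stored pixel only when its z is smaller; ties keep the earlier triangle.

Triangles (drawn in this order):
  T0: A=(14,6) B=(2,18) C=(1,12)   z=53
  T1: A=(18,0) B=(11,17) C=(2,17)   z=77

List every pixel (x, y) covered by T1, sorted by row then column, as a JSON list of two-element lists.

T0:
  2·area = 84
  edge (14, 6)→(2, 18): d=(-12,12) right/bottom  bias=-1
  edge (2, 18)→(1, 12): d=(-1,-6) top-left  bias=+0
  edge (1, 12)→(14, 6): d=(13,-6) top-left  bias=+0
    (8,1)@(17, 3): e=[0,105,-21] → ·  [on edge]
    (7,2)@(15, 5): e=[0,91,-7] → ·  [on edge]
    (6,3)@(13, 7): e=[0,77,7] → ·  [on edge]
    (4,4)@(9, 9): e=[24,51,9] → #
    (5,4)@(11, 9): e=[0,63,21] → ·  [on edge]
    (2,5)@(5, 11): e=[48,25,11] → #
    (3,5)@(7, 11): e=[24,37,23] → #
    (4,5)@(9, 11): e=[0,49,35] → ·  [on edge]
    (1,6)@(3, 13): e=[48,11,25] → #
    (3,6)@(7, 13): e=[0,35,49] → ·  [on edge]
    (1,7)@(3, 15): e=[24,9,51] → #
    (2,7)@(5, 15): e=[0,21,63] → ·  [on edge]
    (1,8)@(3, 17): e=[0,7,77] → ·  [on edge]
    (0,9)@(1, 19): e=[0,-7,91] → ·  [on edge]
  covered (6 px):
    · · · · · · · · ·
    · · · · · · · · ·
    · · · · · · · · ·
    · · · · · · · · ·
    · · · · # · · · ·
    · · # # · · · · ·
    · # # · · · · · ·
    · # · · · · · · ·
    · · · · · · · · ·
    · · · · · · · · ·
T1:
  2·area = 153
  edge (18, 0)→(11, 17): d=(-7,17) right/bottom  bias=-1
  edge (11, 17)→(2, 17): d=(-9,0) right/bottom  bias=-1
  edge (2, 17)→(18, 0): d=(16,-17) top-left  bias=+0
    (7,2)@(15, 5): e=[16,108,29] → #
    (8,2)@(17, 5): e=[-18,108,63] → ·
    (6,3)@(13, 7): e=[36,90,27] → #
    (8,3)@(17, 7): e=[-32,90,95] → ·
    (5,4)@(11, 9): e=[56,72,25] → #
    (7,4)@(15, 9): e=[-12,72,93] → ·
    (4,5)@(9, 11): e=[76,54,23] → #
    (7,5)@(15, 11): e=[-26,54,125] → ·
    (3,6)@(7, 13): e=[96,36,21] → #
    (6,6)@(13, 13): e=[-6,36,123] → ·
    (2,7)@(5, 15): e=[116,18,19] → #
    (6,7)@(13, 15): e=[-20,18,155] → ·
    (0,8)@(1, 17): e=[170,0,-17] → ·  [on edge]
    (1,8)@(3, 17): e=[136,0,17] → ·  [on edge]
    (2,8)@(5, 17): e=[102,0,51] → ·  [on edge]
    (3,8)@(7, 17): e=[68,0,85] → ·  [on edge]
    (4,8)@(9, 17): e=[34,0,119] → ·  [on edge]
    (5,8)@(11, 17): e=[0,0,153] → ·  [on edge]
    (6,8)@(13, 17): e=[-34,0,187] → ·  [on edge]
    (7,8)@(15, 17): e=[-68,0,221] → ·  [on edge]
    (8,8)@(17, 17): e=[-102,0,255] → ·  [on edge]
  covered (15 px):
    · · · · · · · · ·
    · · · · · · · · ·
    · · · · · · · # ·
    · · · · · · # # ·
    · · · · · # # · ·
    · · · · # # # · ·
    · · · # # # · · ·
    · · # # # # · · ·
    · · · · · · · · ·
    · · · · · · · · ·

Final: [[7,2],[6,3],[7,3],[5,4],[6,4],[4,5],[5,5],[6,5],[3,6],[4,6],[5,6],[2,7],[3,7],[4,7],[5,7]]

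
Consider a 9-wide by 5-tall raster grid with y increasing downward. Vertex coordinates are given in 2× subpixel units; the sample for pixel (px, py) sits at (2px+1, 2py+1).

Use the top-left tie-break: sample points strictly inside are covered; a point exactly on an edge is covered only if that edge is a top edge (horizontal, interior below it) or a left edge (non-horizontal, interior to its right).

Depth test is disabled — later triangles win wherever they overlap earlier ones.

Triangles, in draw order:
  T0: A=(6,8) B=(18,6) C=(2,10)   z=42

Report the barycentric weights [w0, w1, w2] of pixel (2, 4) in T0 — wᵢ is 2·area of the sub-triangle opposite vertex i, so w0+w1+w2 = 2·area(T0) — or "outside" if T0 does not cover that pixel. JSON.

T0:
  2·area = 16
  edge (6, 8)→(18, 6): d=(12,-2) top-left  bias=+0
  edge (18, 6)→(2, 10): d=(-16,4) right/bottom  bias=-1
  edge (2, 10)→(6, 8): d=(4,-2) top-left  bias=+0
    (6,3)@(13, 7): e=[2,4,10] → █
    (7,3)@(15, 7): e=[6,-4,14] → ·
    (2,4)@(5, 9): e=[10,4,2] → █
    (3,4)@(7, 9): e=[14,-4,6] → ·
    (6,4)@(13, 9): e=[26,-28,18] → ·
  covered (2 px):
    · · · · · · · · ·
    · · · · · · · · ·
    · · · · · · · · ·
    · · · · · · █ · ·
    · · █ · · · · · ·

Result: [4,2,10]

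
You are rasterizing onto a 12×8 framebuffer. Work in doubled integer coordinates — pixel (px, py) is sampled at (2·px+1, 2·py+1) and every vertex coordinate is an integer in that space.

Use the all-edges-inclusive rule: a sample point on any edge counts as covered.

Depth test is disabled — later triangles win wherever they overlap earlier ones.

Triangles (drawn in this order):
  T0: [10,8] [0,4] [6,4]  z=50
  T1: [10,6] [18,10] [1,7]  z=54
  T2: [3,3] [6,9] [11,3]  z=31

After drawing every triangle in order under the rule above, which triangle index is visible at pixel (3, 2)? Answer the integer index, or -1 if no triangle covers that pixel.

T0:
  2·area = 24
  edge (10, 8)→(0, 4): d=(-10,-4) inclusive
  edge (0, 4)→(6, 4): d=(6,0) inclusive
  edge (6, 4)→(10, 8): d=(4,4) inclusive
    (1,0)@(3, 1): e=[42,-18,0] → ·  [on edge]
    (2,1)@(5, 3): e=[30,-6,0] → ·  [on edge]
    (1,2)@(3, 5): e=[2,6,16] → █
    (2,2)@(5, 5): e=[10,6,8] → █
    (3,2)@(7, 5): e=[18,6,0] → █  [on edge]
    (4,2)@(9, 5): e=[26,6,-8] → ·
    (1,3)@(3, 7): e=[-18,18,24] → ·
    (2,3)@(5, 7): e=[-10,18,16] → ·
    (3,3)@(7, 7): e=[-2,18,8] → ·
    (4,3)@(9, 7): e=[6,18,0] → █  [on edge]
    (5,3)@(11, 7): e=[14,18,-8] → ·
    (4,4)@(9, 9): e=[-14,30,8] → ·
    (5,4)@(11, 9): e=[-6,30,0] → ·  [on edge]
    (6,5)@(13, 11): e=[-18,42,0] → ·  [on edge]
    (7,6)@(15, 13): e=[-30,54,0] → ·  [on edge]
    (8,7)@(17, 15): e=[-42,66,0] → ·  [on edge]
  covered (4 px):
    · · · · · · · · · · · ·
    · · · · · · · · · · · ·
    · █ █ █ · · · · · · · ·
    · · · · █ · · · · · · ·
    · · · · · · · · · · · ·
    · · · · · · · · · · · ·
    · · · · · · · · · · · ·
    · · · · · · · · · · · ·
T1:
  2·area = 44
  edge (10, 6)→(18, 10): d=(8,4) inclusive
  edge (18, 10)→(1, 7): d=(-17,-3) inclusive
  edge (1, 7)→(10, 6): d=(9,-1) inclusive
    (9,2)@(19, 5): e=[-44,88,0] → ·  [on edge]
    (0,3)@(1, 7): e=[44,0,0] → █  [on edge]
    (1,3)@(3, 7): e=[36,6,2] → █
    (2,3)@(5, 7): e=[28,12,4] → █
    (3,3)@(7, 7): e=[20,18,6] → █
    (4,3)@(9, 7): e=[12,24,8] → █
    (5,3)@(11, 7): e=[4,30,10] → █
    (6,3)@(13, 7): e=[-4,36,12] → ·
    (0,4)@(1, 9): e=[60,-34,18] → ·
    (1,4)@(3, 9): e=[52,-28,20] → ·
    (2,4)@(5, 9): e=[44,-22,22] → ·
    (3,4)@(7, 9): e=[36,-16,24] → ·
  covered (8 px):
    · · · · · · · · · · · ·
    · · · · · · · · · · · ·
    · · · · · · · · · · · ·
    █ █ █ █ █ █ · · · · · ·
    · · · · · · █ █ · · · ·
    · · · · · · · · · · · ·
    · · · · · · · · · · · ·
    · · · · · · · · · · · ·
T2:
  2·area = 48  (B↔C swapped to make it positive)
  edge (3, 3)→(11, 3): d=(8,0) inclusive
  edge (11, 3)→(6, 9): d=(-5,6) inclusive
  edge (6, 9)→(3, 3): d=(-3,-6) inclusive
    (0,1)@(1, 3): e=[0,60,-12] → ·  [on edge]
    (1,1)@(3, 3): e=[0,48,0] → █  [on edge]
    (2,1)@(5, 3): e=[0,36,12] → █  [on edge]
    (3,1)@(7, 3): e=[0,24,24] → █  [on edge]
    (4,1)@(9, 3): e=[0,12,36] → █  [on edge]
    (5,1)@(11, 3): e=[0,0,48] → █  [on edge]
    (6,1)@(13, 3): e=[0,-12,60] → ·  [on edge]
    (7,1)@(15, 3): e=[0,-24,72] → ·  [on edge]
    (8,1)@(17, 3): e=[0,-36,84] → ·  [on edge]
    (9,1)@(19, 3): e=[0,-48,96] → ·  [on edge]
    (10,1)@(21, 3): e=[0,-60,108] → ·  [on edge]
    (11,1)@(23, 3): e=[0,-72,120] → ·  [on edge]
    (2,3)@(5, 7): e=[32,16,0] → █  [on edge]
    (3,5)@(7, 11): e=[64,-16,0] → ·  [on edge]
    (0,7)@(1, 15): e=[96,0,-48] → ·  [on edge]
    (4,7)@(9, 15): e=[96,-48,0] → ·  [on edge]
  covered (10 px):
    · · · · · · · · · · · ·
    · █ █ █ █ █ · · · · · ·
    · · █ █ █ · · · · · · ·
    · · █ █ · · · · · · · ·
    · · · · · · · · · · · ·
    · · · · · · · · · · · ·
    · · · · · · · · · · · ·
    · · · · · · · · · · · ·

Z-buffer (winner per pixel, '.' = empty):
  . . . . . . . . . . . .
  . 2 2 2 2 2 . . . . . .
  . 0 2 2 2 . . . . . . .
  1 1 2 2 1 1 . . . . . .
  . . . . . . 1 1 . . . .
  . . . . . . . . . . . .
  . . . . . . . . . . . .
  . . . . . . . . . . . .

Result: 2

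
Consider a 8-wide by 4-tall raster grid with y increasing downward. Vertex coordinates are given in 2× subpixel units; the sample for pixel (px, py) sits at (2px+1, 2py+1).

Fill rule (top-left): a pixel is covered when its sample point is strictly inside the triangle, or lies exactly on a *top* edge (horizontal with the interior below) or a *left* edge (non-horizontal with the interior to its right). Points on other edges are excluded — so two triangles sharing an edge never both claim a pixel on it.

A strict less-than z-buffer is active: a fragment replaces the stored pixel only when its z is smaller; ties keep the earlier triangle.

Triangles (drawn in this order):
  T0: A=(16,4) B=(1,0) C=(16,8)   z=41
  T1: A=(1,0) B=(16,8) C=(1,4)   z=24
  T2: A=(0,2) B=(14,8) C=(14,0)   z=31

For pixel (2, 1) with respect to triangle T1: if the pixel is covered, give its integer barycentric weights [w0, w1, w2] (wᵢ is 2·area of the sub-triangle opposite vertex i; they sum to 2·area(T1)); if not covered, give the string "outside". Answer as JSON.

T0:
  2·area = 60  (B↔C swapped to make it positive)
  edge (16, 4)→(16, 8): d=(0,4) right/bottom  bias=-1
  edge (16, 8)→(1, 0): d=(-15,-8) top-left  bias=+0
  edge (1, 0)→(16, 4): d=(15,4) right/bottom  bias=-1
    (1,0)@(3, 1): e=[52,1,7] → X
    (2,0)@(5, 1): e=[44,17,-1] → .
    (1,1)@(3, 3): e=[52,-29,37] → .
    (3,1)@(7, 3): e=[36,3,21] → X
    (4,1)@(9, 3): e=[28,19,13] → X
    (5,1)@(11, 3): e=[20,35,5] → X
    (6,1)@(13, 3): e=[12,51,-3] → .
    (3,2)@(7, 5): e=[36,-27,51] → .
    (4,2)@(9, 5): e=[28,-11,43] → .
    (5,2)@(11, 5): e=[20,5,35] → X
    (6,2)@(13, 5): e=[12,21,27] → X
    (7,2)@(15, 5): e=[4,37,19] → X
  covered (8 px):
    . X . . . . . .
    . . . X X X . .
    . . . . . X X X
    . . . . . . . X
T1:
  2·area = 60
  edge (1, 0)→(16, 8): d=(15,8) right/bottom  bias=-1
  edge (16, 8)→(1, 4): d=(-15,-4) top-left  bias=+0
  edge (1, 4)→(1, 0): d=(0,-4) top-left  bias=+0
    (0,0)@(1, 1): e=[15,45,0] → X  [on edge]
    (1,0)@(3, 1): e=[-1,53,8] → .
    (0,1)@(1, 3): e=[45,15,0] → X  [on edge]
    (1,1)@(3, 3): e=[29,23,8] → X
    (2,1)@(5, 3): e=[13,31,16] → X
    (3,1)@(7, 3): e=[-3,39,24] → .
    (0,2)@(1, 5): e=[75,-15,0] → .  [on edge]
    (1,2)@(3, 5): e=[59,-7,8] → .
    (2,2)@(5, 5): e=[43,1,16] → X
    (3,2)@(7, 5): e=[27,9,24] → X
    (4,2)@(9, 5): e=[11,17,32] → X
    (5,2)@(11, 5): e=[-5,25,40] → .
    (0,3)@(1, 7): e=[105,-45,0] → .  [on edge]
  covered (8 px):
    X . . . . . . .
    X X X . . . . .
    . . X X X . . .
    . . . . . . X .
T2:
  2·area = 112  (B↔C swapped to make it positive)
  edge (0, 2)→(14, 0): d=(14,-2) top-left  bias=+0
  edge (14, 0)→(14, 8): d=(0,8) right/bottom  bias=-1
  edge (14, 8)→(0, 2): d=(-14,-6) top-left  bias=+0
    (3,0)@(7, 1): e=[0,56,56] → X  [on edge]
    (4,0)@(9, 1): e=[4,40,68] → X
    (5,0)@(11, 1): e=[8,24,80] → X
    (6,0)@(13, 1): e=[12,8,92] → X
    (7,0)@(15, 1): e=[16,-8,104] → .
    (1,1)@(3, 3): e=[20,88,4] → X
    (2,1)@(5, 3): e=[24,72,16] → X
    (7,1)@(15, 3): e=[44,-8,76] → .
    (1,2)@(3, 5): e=[48,88,-24] → .
    (2,2)@(5, 5): e=[52,72,-12] → .
    (3,2)@(7, 5): e=[56,56,0] → X  [on edge]
    (7,2)@(15, 5): e=[72,-8,48] → .
  covered (15 px):
    . . . X X X X .
    . X X X X X X .
    . . . X X X X .
    . . . . . . X .

Final: [31,16,13]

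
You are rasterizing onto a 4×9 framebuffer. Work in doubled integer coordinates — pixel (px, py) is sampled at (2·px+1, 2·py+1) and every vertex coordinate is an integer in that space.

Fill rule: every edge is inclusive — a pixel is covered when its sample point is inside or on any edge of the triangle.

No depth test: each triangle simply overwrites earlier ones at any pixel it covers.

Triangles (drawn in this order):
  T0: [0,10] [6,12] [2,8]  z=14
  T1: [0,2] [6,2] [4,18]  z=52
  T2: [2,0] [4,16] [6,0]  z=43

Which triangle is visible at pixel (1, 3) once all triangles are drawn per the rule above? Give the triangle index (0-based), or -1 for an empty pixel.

T0:
  2·area = 16  (B↔C swapped to make it positive)
  edge (0, 10)→(2, 8): d=(2,-2) inclusive
  edge (2, 8)→(6, 12): d=(4,4) inclusive
  edge (6, 12)→(0, 10): d=(-6,-2) inclusive
    (3,1)@(7, 3): e=[0,-40,56] → .  [on edge]
    (2,2)@(5, 5): e=[0,-24,40] → .  [on edge]
    (0,3)@(1, 7): e=[-4,0,20] → .  [on edge]
    (1,3)@(3, 7): e=[0,-8,24] → .  [on edge]
    (0,4)@(1, 9): e=[0,8,8] → X  [on edge]
    (1,4)@(3, 9): e=[4,0,12] → X  [on edge]
    (2,4)@(5, 9): e=[8,-8,16] → .
    (0,5)@(1, 11): e=[4,16,-4] → .
    (1,5)@(3, 11): e=[8,8,0] → X  [on edge]
    (2,5)@(5, 11): e=[12,0,4] → X  [on edge]
    (3,5)@(7, 11): e=[16,-8,8] → .
    (1,6)@(3, 13): e=[12,16,-12] → .
    (3,6)@(7, 13): e=[20,0,-4] → .  [on edge]
  covered (4 px):
    . . . .
    . . . .
    . . . .
    . . . .
    X X . .
    . X X .
    . . . .
    . . . .
    . . . .
T1:
  2·area = 96
  edge (0, 2)→(6, 2): d=(6,0) inclusive
  edge (6, 2)→(4, 18): d=(-2,16) inclusive
  edge (4, 18)→(0, 2): d=(-4,-16) inclusive
    (0,1)@(1, 3): e=[6,78,12] → X
    (1,1)@(3, 3): e=[6,46,44] → X
    (2,1)@(5, 3): e=[6,14,76] → X
    (3,1)@(7, 3): e=[6,-18,108] → .
    (0,2)@(1, 5): e=[18,74,4] → X
    (3,2)@(7, 5): e=[18,-22,100] → .
    (0,3)@(1, 7): e=[30,70,-4] → .
    (1,3)@(3, 7): e=[30,38,28] → X
    (3,3)@(7, 7): e=[30,-26,92] → .
    (1,4)@(3, 9): e=[42,34,20] → X
    (3,4)@(7, 9): e=[42,-30,84] → .
    (1,5)@(3, 11): e=[54,30,12] → X
  covered (12 px):
    . . . .
    X X X .
    X X X .
    . X X .
    . X X .
    . X . .
    . X . .
    . . . .
    . . . .
T2:
  2·area = 64  (B↔C swapped to make it positive)
  edge (2, 0)→(6, 0): d=(4,0) inclusive
  edge (6, 0)→(4, 16): d=(-2,16) inclusive
  edge (4, 16)→(2, 0): d=(-2,-16) inclusive
    (1,0)@(3, 1): e=[4,46,14] → X
    (2,0)@(5, 1): e=[4,14,46] → X
    (3,0)@(7, 1): e=[4,-18,78] → .
    (1,1)@(3, 3): e=[12,42,10] → X
    (3,1)@(7, 3): e=[12,-22,74] → .
    (1,2)@(3, 5): e=[20,38,6] → X
    (3,2)@(7, 5): e=[20,-26,70] → .
    (1,3)@(3, 7): e=[28,34,2] → X
    (3,3)@(7, 7): e=[28,-30,66] → .
    (1,4)@(3, 9): e=[36,30,-2] → .
    (2,4)@(5, 9): e=[36,-2,30] → .
  covered (8 px):
    . X X .
    . X X .
    . X X .
    . X X .
    . . . .
    . . . .
    . . . .
    . . . .
    . . . .

Z-buffer (winner per pixel, '.' = empty):
  . 2 2 .
  1 2 2 .
  1 2 2 .
  . 2 2 .
  0 1 1 .
  . 1 0 .
  . 1 . .
  . . . .
  . . . .

Result: 2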